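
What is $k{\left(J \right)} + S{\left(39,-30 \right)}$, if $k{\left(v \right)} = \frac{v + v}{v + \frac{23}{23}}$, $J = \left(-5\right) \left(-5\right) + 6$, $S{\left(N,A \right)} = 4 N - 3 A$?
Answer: $\frac{3967}{16} \approx 247.94$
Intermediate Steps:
$S{\left(N,A \right)} = - 3 A + 4 N$
$J = 31$ ($J = 25 + 6 = 31$)
$k{\left(v \right)} = \frac{2 v}{1 + v}$ ($k{\left(v \right)} = \frac{2 v}{v + 23 \cdot \frac{1}{23}} = \frac{2 v}{v + 1} = \frac{2 v}{1 + v}$)
$k{\left(J \right)} + S{\left(39,-30 \right)} = 2 \cdot 31 \frac{1}{1 + 31} + \left(\left(-3\right) \left(-30\right) + 4 \cdot 39\right) = 2 \cdot 31 \cdot \frac{1}{32} + \left(90 + 156\right) = 2 \cdot 31 \cdot \frac{1}{32} + 246 = \frac{31}{16} + 246 = \frac{3967}{16}$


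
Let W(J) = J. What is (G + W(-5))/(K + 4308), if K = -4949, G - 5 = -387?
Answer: 387/641 ≈ 0.60374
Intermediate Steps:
G = -382 (G = 5 - 387 = -382)
(G + W(-5))/(K + 4308) = (-382 - 5)/(-4949 + 4308) = -387/(-641) = -387*(-1/641) = 387/641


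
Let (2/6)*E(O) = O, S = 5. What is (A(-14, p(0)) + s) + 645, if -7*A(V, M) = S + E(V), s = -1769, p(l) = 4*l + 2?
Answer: -7831/7 ≈ -1118.7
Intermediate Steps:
p(l) = 2 + 4*l
E(O) = 3*O
A(V, M) = -5/7 - 3*V/7 (A(V, M) = -(5 + 3*V)/7 = -5/7 - 3*V/7)
(A(-14, p(0)) + s) + 645 = ((-5/7 - 3/7*(-14)) - 1769) + 645 = ((-5/7 + 6) - 1769) + 645 = (37/7 - 1769) + 645 = -12346/7 + 645 = -7831/7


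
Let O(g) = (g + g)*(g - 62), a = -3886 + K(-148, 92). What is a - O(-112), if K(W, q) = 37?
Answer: -42825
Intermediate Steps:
a = -3849 (a = -3886 + 37 = -3849)
O(g) = 2*g*(-62 + g) (O(g) = (2*g)*(-62 + g) = 2*g*(-62 + g))
a - O(-112) = -3849 - 2*(-112)*(-62 - 112) = -3849 - 2*(-112)*(-174) = -3849 - 1*38976 = -3849 - 38976 = -42825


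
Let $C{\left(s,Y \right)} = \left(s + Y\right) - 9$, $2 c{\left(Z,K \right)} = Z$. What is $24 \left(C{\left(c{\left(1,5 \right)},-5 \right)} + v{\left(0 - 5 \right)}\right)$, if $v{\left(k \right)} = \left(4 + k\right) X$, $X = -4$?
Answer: $-228$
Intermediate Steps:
$c{\left(Z,K \right)} = \frac{Z}{2}$
$C{\left(s,Y \right)} = -9 + Y + s$ ($C{\left(s,Y \right)} = \left(Y + s\right) - 9 = -9 + Y + s$)
$v{\left(k \right)} = -16 - 4 k$ ($v{\left(k \right)} = \left(4 + k\right) \left(-4\right) = -16 - 4 k$)
$24 \left(C{\left(c{\left(1,5 \right)},-5 \right)} + v{\left(0 - 5 \right)}\right) = 24 \left(\left(-9 - 5 + \frac{1}{2} \cdot 1\right) - \left(16 + 4 \left(0 - 5\right)\right)\right) = 24 \left(\left(-9 - 5 + \frac{1}{2}\right) - -4\right) = 24 \left(- \frac{27}{2} + \left(-16 + 20\right)\right) = 24 \left(- \frac{27}{2} + 4\right) = 24 \left(- \frac{19}{2}\right) = -228$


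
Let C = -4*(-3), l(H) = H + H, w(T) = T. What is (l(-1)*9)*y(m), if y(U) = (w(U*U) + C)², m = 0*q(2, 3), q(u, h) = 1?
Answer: -2592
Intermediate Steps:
l(H) = 2*H
C = 12
m = 0 (m = 0*1 = 0)
y(U) = (12 + U²)² (y(U) = (U*U + 12)² = (U² + 12)² = (12 + U²)²)
(l(-1)*9)*y(m) = ((2*(-1))*9)*(12 + 0²)² = (-2*9)*(12 + 0)² = -18*12² = -18*144 = -2592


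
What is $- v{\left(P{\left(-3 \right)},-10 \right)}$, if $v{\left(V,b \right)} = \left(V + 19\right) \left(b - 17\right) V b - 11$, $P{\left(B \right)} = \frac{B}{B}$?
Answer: $-5389$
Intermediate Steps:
$P{\left(B \right)} = 1$
$v{\left(V,b \right)} = -11 + V b \left(-17 + b\right) \left(19 + V\right)$ ($v{\left(V,b \right)} = \left(19 + V\right) \left(-17 + b\right) V b - 11 = \left(-17 + b\right) \left(19 + V\right) V b - 11 = V \left(-17 + b\right) \left(19 + V\right) b - 11 = V b \left(-17 + b\right) \left(19 + V\right) - 11 = -11 + V b \left(-17 + b\right) \left(19 + V\right)$)
$- v{\left(P{\left(-3 \right)},-10 \right)} = - (-11 + 1^{2} \left(-10\right)^{2} - 323 \left(-10\right) - - 170 \cdot 1^{2} + 19 \cdot 1 \left(-10\right)^{2}) = - (-11 + 1 \cdot 100 + 3230 - \left(-170\right) 1 + 19 \cdot 1 \cdot 100) = - (-11 + 100 + 3230 + 170 + 1900) = \left(-1\right) 5389 = -5389$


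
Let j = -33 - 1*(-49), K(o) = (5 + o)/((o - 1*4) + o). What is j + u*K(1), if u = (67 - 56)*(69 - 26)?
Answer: -1403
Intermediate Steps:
K(o) = (5 + o)/(-4 + 2*o) (K(o) = (5 + o)/((o - 4) + o) = (5 + o)/((-4 + o) + o) = (5 + o)/(-4 + 2*o))
u = 473 (u = 11*43 = 473)
j = 16 (j = -33 + 49 = 16)
j + u*K(1) = 16 + 473*((5 + 1)/(2*(-2 + 1))) = 16 + 473*((1/2)*6/(-1)) = 16 + 473*((1/2)*(-1)*6) = 16 + 473*(-3) = 16 - 1419 = -1403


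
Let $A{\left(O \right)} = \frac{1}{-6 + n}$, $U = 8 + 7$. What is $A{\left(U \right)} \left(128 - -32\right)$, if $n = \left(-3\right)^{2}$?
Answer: $\frac{160}{3} \approx 53.333$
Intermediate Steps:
$n = 9$
$U = 15$
$A{\left(O \right)} = \frac{1}{3}$ ($A{\left(O \right)} = \frac{1}{-6 + 9} = \frac{1}{3}$)
$A{\left(U \right)} \left(128 - -32\right) = \frac{128 - -32}{3} = \frac{128 + 32}{3} = \frac{1}{3} \cdot 160 = \frac{160}{3}$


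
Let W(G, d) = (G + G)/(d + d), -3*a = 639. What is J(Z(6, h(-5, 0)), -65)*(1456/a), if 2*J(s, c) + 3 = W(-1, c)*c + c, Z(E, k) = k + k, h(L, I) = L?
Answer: 16744/71 ≈ 235.83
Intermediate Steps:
a = -213 (a = -1/3*639 = -213)
W(G, d) = G/d (W(G, d) = (2*G)/((2*d)) = (2*G)*(1/(2*d)) = G/d)
Z(E, k) = 2*k
J(s, c) = -2 + c/2 (J(s, c) = -3/2 + ((-1/c)*c + c)/2 = -3/2 + (-1 + c)/2 = -3/2 + (-1/2 + c/2) = -2 + c/2)
J(Z(6, h(-5, 0)), -65)*(1456/a) = (-2 + (1/2)*(-65))*(1456/(-213)) = (-2 - 65/2)*(1456*(-1/213)) = -69/2*(-1456/213) = 16744/71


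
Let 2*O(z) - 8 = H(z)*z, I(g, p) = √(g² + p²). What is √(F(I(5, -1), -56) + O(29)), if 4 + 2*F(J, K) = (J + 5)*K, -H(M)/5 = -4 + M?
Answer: √(-7802 - 112*√26)/2 ≈ 45.752*I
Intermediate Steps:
H(M) = 20 - 5*M (H(M) = -5*(-4 + M) = 20 - 5*M)
F(J, K) = -2 + K*(5 + J)/2 (F(J, K) = -2 + ((J + 5)*K)/2 = -2 + ((5 + J)*K)/2 = -2 + (K*(5 + J))/2 = -2 + K*(5 + J)/2)
O(z) = 4 + z*(20 - 5*z)/2 (O(z) = 4 + ((20 - 5*z)*z)/2 = 4 + (z*(20 - 5*z))/2 = 4 + z*(20 - 5*z)/2)
√(F(I(5, -1), -56) + O(29)) = √((-2 + (5/2)*(-56) + (½)*√(5² + (-1)²)*(-56)) + (4 - 5/2*29*(-4 + 29))) = √((-2 - 140 + (½)*√(25 + 1)*(-56)) + (4 - 5/2*29*25)) = √((-2 - 140 + (½)*√26*(-56)) + (4 - 3625/2)) = √((-2 - 140 - 28*√26) - 3617/2) = √((-142 - 28*√26) - 3617/2) = √(-3901/2 - 28*√26)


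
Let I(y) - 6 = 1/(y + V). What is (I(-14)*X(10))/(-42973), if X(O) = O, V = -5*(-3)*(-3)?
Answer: -3530/2535407 ≈ -0.0013923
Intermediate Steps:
V = -45 (V = 15*(-3) = -45)
I(y) = 6 + 1/(-45 + y) (I(y) = 6 + 1/(y - 45) = 6 + 1/(-45 + y))
(I(-14)*X(10))/(-42973) = (((-269 + 6*(-14))/(-45 - 14))*10)/(-42973) = (((-269 - 84)/(-59))*10)*(-1/42973) = (-1/59*(-353)*10)*(-1/42973) = ((353/59)*10)*(-1/42973) = (3530/59)*(-1/42973) = -3530/2535407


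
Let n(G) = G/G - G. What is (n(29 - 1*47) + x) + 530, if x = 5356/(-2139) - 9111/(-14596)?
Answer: 17081555609/31220844 ≈ 547.12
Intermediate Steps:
x = -58687747/31220844 (x = 5356*(-1/2139) - 9111*(-1/14596) = -5356/2139 + 9111/14596 = -58687747/31220844 ≈ -1.8798)
n(G) = 1 - G
(n(29 - 1*47) + x) + 530 = ((1 - (29 - 1*47)) - 58687747/31220844) + 530 = ((1 - (29 - 47)) - 58687747/31220844) + 530 = ((1 - 1*(-18)) - 58687747/31220844) + 530 = ((1 + 18) - 58687747/31220844) + 530 = (19 - 58687747/31220844) + 530 = 534508289/31220844 + 530 = 17081555609/31220844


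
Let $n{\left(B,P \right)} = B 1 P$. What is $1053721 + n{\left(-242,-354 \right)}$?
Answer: $1139389$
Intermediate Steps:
$n{\left(B,P \right)} = B P$
$1053721 + n{\left(-242,-354 \right)} = 1053721 - -85668 = 1053721 + 85668 = 1139389$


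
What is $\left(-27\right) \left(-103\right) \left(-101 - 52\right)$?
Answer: $-425493$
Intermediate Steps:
$\left(-27\right) \left(-103\right) \left(-101 - 52\right) = 2781 \left(-153\right) = -425493$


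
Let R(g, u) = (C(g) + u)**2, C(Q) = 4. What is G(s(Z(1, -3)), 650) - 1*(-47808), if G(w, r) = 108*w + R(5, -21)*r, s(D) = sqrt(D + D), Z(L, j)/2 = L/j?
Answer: 235658 + 72*I*sqrt(3) ≈ 2.3566e+5 + 124.71*I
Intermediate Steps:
Z(L, j) = 2*L/j (Z(L, j) = 2*(L/j) = 2*L/j)
s(D) = sqrt(2)*sqrt(D) (s(D) = sqrt(2*D) = sqrt(2)*sqrt(D))
R(g, u) = (4 + u)**2
G(w, r) = 108*w + 289*r (G(w, r) = 108*w + (4 - 21)**2*r = 108*w + (-17)**2*r = 108*w + 289*r)
G(s(Z(1, -3)), 650) - 1*(-47808) = (108*(sqrt(2)*sqrt(2*1/(-3))) + 289*650) - 1*(-47808) = (108*(sqrt(2)*sqrt(2*1*(-1/3))) + 187850) + 47808 = (108*(sqrt(2)*sqrt(-2/3)) + 187850) + 47808 = (108*(sqrt(2)*(I*sqrt(6)/3)) + 187850) + 47808 = (108*(2*I*sqrt(3)/3) + 187850) + 47808 = (72*I*sqrt(3) + 187850) + 47808 = (187850 + 72*I*sqrt(3)) + 47808 = 235658 + 72*I*sqrt(3)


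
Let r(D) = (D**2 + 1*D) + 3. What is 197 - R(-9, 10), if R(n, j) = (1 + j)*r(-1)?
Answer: 164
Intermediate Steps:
r(D) = 3 + D + D**2 (r(D) = (D**2 + D) + 3 = (D + D**2) + 3 = 3 + D + D**2)
R(n, j) = 3 + 3*j (R(n, j) = (1 + j)*(3 - 1 + (-1)**2) = (1 + j)*(3 - 1 + 1) = (1 + j)*3 = 3 + 3*j)
197 - R(-9, 10) = 197 - (3 + 3*10) = 197 - (3 + 30) = 197 - 1*33 = 197 - 33 = 164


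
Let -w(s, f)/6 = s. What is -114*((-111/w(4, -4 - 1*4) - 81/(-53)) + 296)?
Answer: -7302441/212 ≈ -34446.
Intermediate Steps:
w(s, f) = -6*s
-114*((-111/w(4, -4 - 1*4) - 81/(-53)) + 296) = -114*((-111/((-6*4)) - 81/(-53)) + 296) = -114*((-111/(-24) - 81*(-1/53)) + 296) = -114*((-111*(-1/24) + 81/53) + 296) = -114*((37/8 + 81/53) + 296) = -114*(2609/424 + 296) = -114*128113/424 = -7302441/212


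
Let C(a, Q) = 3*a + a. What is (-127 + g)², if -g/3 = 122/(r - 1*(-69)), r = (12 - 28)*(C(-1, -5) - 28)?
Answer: 5498667409/337561 ≈ 16289.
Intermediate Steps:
C(a, Q) = 4*a
r = 512 (r = (12 - 28)*(4*(-1) - 28) = -16*(-4 - 28) = -16*(-32) = 512)
g = -366/581 (g = -366/(512 - 1*(-69)) = -366/(512 + 69) = -366/581 ≈ -0.62995)
(-127 + g)² = (-127 - 366/581)² = (-74153/581)² = 5498667409/337561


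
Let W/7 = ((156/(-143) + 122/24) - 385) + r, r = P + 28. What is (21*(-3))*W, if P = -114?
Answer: 9061815/44 ≈ 2.0595e+5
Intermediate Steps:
r = -86 (r = -114 + 28 = -86)
W = -431515/132 (W = 7*(((156/(-143) + 122/24) - 385) - 86) = 7*(((156*(-1/143) + 122*(1/24)) - 385) - 86) = 7*(((-12/11 + 61/12) - 385) - 86) = 7*((527/132 - 385) - 86) = 7*(-50293/132 - 86) = 7*(-61645/132) = -431515/132 ≈ -3269.1)
(21*(-3))*W = (21*(-3))*(-431515/132) = -63*(-431515/132) = 9061815/44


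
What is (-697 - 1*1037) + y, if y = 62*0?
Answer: -1734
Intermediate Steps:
y = 0
(-697 - 1*1037) + y = (-697 - 1*1037) + 0 = (-697 - 1037) + 0 = -1734 + 0 = -1734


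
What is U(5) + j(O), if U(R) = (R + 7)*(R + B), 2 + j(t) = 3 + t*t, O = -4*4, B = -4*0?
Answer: 317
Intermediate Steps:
B = 0
O = -16
j(t) = 1 + t² (j(t) = -2 + (3 + t*t) = -2 + (3 + t²) = 1 + t²)
U(R) = R*(7 + R) (U(R) = (R + 7)*(R + 0) = (7 + R)*R = R*(7 + R))
U(5) + j(O) = 5*(7 + 5) + (1 + (-16)²) = 5*12 + (1 + 256) = 60 + 257 = 317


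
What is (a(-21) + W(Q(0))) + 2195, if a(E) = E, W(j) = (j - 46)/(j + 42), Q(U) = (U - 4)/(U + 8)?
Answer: 180349/83 ≈ 2172.9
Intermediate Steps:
Q(U) = (-4 + U)/(8 + U)
W(j) = (-46 + j)/(42 + j)
(a(-21) + W(Q(0))) + 2195 = (-21 + (-46 + (-4 + 0)/(8 + 0))/(42 + (-4 + 0)/(8 + 0))) + 2195 = (-21 + (-46 - 4/8)/(42 - 4/8)) + 2195 = (-21 + (-46 + (1/8)*(-4))/(42 + (1/8)*(-4))) + 2195 = (-21 + (-46 - 1/2)/(42 - 1/2)) + 2195 = (-21 - 93/2/(83/2)) + 2195 = (-21 + (2/83)*(-93/2)) + 2195 = (-21 - 93/83) + 2195 = -1836/83 + 2195 = 180349/83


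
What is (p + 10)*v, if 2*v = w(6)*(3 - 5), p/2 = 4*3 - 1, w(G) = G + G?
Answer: -384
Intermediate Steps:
w(G) = 2*G
p = 22 (p = 2*(4*3 - 1) = 2*(12 - 1) = 2*11 = 22)
v = -12 (v = ((2*6)*(3 - 5))/2 = (12*(-2))/2 = (½)*(-24) = -12)
(p + 10)*v = (22 + 10)*(-12) = 32*(-12) = -384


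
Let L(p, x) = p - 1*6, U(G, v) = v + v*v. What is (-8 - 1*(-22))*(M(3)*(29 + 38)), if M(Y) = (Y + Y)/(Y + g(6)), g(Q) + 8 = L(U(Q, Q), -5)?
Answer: 5628/31 ≈ 181.55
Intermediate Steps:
U(G, v) = v + v²
L(p, x) = -6 + p (L(p, x) = p - 6 = -6 + p)
g(Q) = -14 + Q*(1 + Q) (g(Q) = -8 + (-6 + Q*(1 + Q)) = -14 + Q*(1 + Q))
M(Y) = 2*Y/(28 + Y) (M(Y) = (Y + Y)/(Y + (-14 + 6*(1 + 6))) = (2*Y)/(Y + (-14 + 6*7)) = (2*Y)/(Y + (-14 + 42)) = (2*Y)/(Y + 28) = (2*Y)/(28 + Y) = 2*Y/(28 + Y))
(-8 - 1*(-22))*(M(3)*(29 + 38)) = (-8 - 1*(-22))*((2*3/(28 + 3))*(29 + 38)) = (-8 + 22)*((2*3/31)*67) = 14*((2*3*(1/31))*67) = 14*((6/31)*67) = 14*(402/31) = 5628/31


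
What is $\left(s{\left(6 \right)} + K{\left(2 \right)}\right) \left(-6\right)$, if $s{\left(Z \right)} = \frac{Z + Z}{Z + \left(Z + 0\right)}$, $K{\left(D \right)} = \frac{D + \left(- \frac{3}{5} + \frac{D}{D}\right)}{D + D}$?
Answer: $- \frac{48}{5} \approx -9.6$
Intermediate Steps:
$K{\left(D \right)} = \frac{\frac{2}{5} + D}{2 D}$ ($K{\left(D \right)} = \frac{D + \left(\left(-3\right) \frac{1}{5} + 1\right)}{2 D} = \left(D + \left(- \frac{3}{5} + 1\right)\right) \frac{1}{2 D} = \left(D + \frac{2}{5}\right) \frac{1}{2 D} = \left(\frac{2}{5} + D\right) \frac{1}{2 D} = \frac{\frac{2}{5} + D}{2 D}$)
$s{\left(Z \right)} = 1$ ($s{\left(Z \right)} = \frac{2 Z}{Z + Z} = \frac{2 Z}{2 Z} = 2 Z \frac{1}{2 Z} = 1$)
$\left(s{\left(6 \right)} + K{\left(2 \right)}\right) \left(-6\right) = \left(1 + \frac{2 + 5 \cdot 2}{10 \cdot 2}\right) \left(-6\right) = \left(1 + \frac{1}{10} \cdot \frac{1}{2} \left(2 + 10\right)\right) \left(-6\right) = \left(1 + \frac{1}{10} \cdot \frac{1}{2} \cdot 12\right) \left(-6\right) = \left(1 + \frac{3}{5}\right) \left(-6\right) = \frac{8}{5} \left(-6\right) = - \frac{48}{5}$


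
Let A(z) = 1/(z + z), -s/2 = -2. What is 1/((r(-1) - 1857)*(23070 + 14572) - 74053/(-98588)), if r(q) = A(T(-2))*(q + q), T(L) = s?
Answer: -14084/984620943199 ≈ -1.4304e-8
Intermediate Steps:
s = 4 (s = -2*(-2) = 4)
T(L) = 4
A(z) = 1/(2*z)
r(q) = q/4 (r(q) = ((1/2)/4)*(q + q) = ((1/2)*(1/4))*(2*q) = (2*q)/8 = q/4)
1/((r(-1) - 1857)*(23070 + 14572) - 74053/(-98588)) = 1/(((1/4)*(-1) - 1857)*(23070 + 14572) - 74053/(-98588)) = 1/((-1/4 - 1857)*37642 - 74053*(-1/98588)) = 1/(-7429/4*37642 + 10579/14084) = 1/(-139821209/2 + 10579/14084) = 1/(-984620943199/14084) = -14084/984620943199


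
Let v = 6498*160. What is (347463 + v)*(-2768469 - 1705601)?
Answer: -6206174882010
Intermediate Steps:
v = 1039680
(347463 + v)*(-2768469 - 1705601) = (347463 + 1039680)*(-2768469 - 1705601) = 1387143*(-4474070) = -6206174882010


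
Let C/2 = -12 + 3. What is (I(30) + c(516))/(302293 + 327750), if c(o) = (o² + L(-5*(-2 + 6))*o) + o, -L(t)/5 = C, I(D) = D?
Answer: 313242/630043 ≈ 0.49718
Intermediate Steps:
C = -18 (C = 2*(-12 + 3) = 2*(-9) = -18)
L(t) = 90 (L(t) = -5*(-18) = 90)
c(o) = o² + 91*o (c(o) = (o² + 90*o) + o = o² + 91*o)
(I(30) + c(516))/(302293 + 327750) = (30 + 516*(91 + 516))/(302293 + 327750) = (30 + 516*607)/630043 = (30 + 313212)*(1/630043) = 313242*(1/630043) = 313242/630043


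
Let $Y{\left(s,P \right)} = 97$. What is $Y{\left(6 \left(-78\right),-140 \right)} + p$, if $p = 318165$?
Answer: $318262$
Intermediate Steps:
$Y{\left(6 \left(-78\right),-140 \right)} + p = 97 + 318165 = 318262$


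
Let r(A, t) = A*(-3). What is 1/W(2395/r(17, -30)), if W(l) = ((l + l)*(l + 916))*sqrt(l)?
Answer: 2601*I*sqrt(122145)/508452728050 ≈ 1.7878e-6*I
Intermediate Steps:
r(A, t) = -3*A
W(l) = 2*l**(3/2)*(916 + l) (W(l) = ((2*l)*(916 + l))*sqrt(l) = (2*l*(916 + l))*sqrt(l) = 2*l**(3/2)*(916 + l))
1/W(2395/r(17, -30)) = 1/(2*(2395/((-3*17)))**(3/2)*(916 + 2395/((-3*17)))) = 1/(2*(2395/(-51))**(3/2)*(916 + 2395/(-51))) = 1/(2*(2395*(-1/51))**(3/2)*(916 + 2395*(-1/51))) = 1/(2*(-2395/51)**(3/2)*(916 - 2395/51)) = 1/(2*(-2395*I*sqrt(122145)/2601)*(44321/51)) = 1/(-212297590*I*sqrt(122145)/132651) = 2601*I*sqrt(122145)/508452728050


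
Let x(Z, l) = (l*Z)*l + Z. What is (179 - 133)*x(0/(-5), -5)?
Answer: 0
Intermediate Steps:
x(Z, l) = Z + Z*l**2 (x(Z, l) = (Z*l)*l + Z = Z*l**2 + Z = Z + Z*l**2)
(179 - 133)*x(0/(-5), -5) = (179 - 133)*((0/(-5))*(1 + (-5)**2)) = 46*((0*(-1/5))*(1 + 25)) = 46*(0*26) = 46*0 = 0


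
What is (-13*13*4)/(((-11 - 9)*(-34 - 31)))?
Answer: -13/25 ≈ -0.52000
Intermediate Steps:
(-13*13*4)/(((-11 - 9)*(-34 - 31))) = (-169*4)/((-20*(-65))) = -676/1300 = -676*1/1300 = -13/25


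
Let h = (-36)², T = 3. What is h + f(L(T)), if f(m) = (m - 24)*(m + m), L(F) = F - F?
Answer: 1296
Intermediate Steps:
L(F) = 0
f(m) = 2*m*(-24 + m) (f(m) = (-24 + m)*(2*m) = 2*m*(-24 + m))
h = 1296
h + f(L(T)) = 1296 + 2*0*(-24 + 0) = 1296 + 2*0*(-24) = 1296 + 0 = 1296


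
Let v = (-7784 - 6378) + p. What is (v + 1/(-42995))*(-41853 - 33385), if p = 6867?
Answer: 23598287799188/42995 ≈ 5.4886e+8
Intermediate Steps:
v = -7295 (v = (-7784 - 6378) + 6867 = -14162 + 6867 = -7295)
(v + 1/(-42995))*(-41853 - 33385) = (-7295 + 1/(-42995))*(-41853 - 33385) = (-7295 - 1/42995)*(-75238) = -313648526/42995*(-75238) = 23598287799188/42995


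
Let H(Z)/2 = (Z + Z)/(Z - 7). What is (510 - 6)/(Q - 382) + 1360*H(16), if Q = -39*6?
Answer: 957359/99 ≈ 9670.3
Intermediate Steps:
Q = -234
H(Z) = 4*Z/(-7 + Z) (H(Z) = 2*((Z + Z)/(Z - 7)) = 2*((2*Z)/(-7 + Z)) = 2*(2*Z/(-7 + Z)) = 4*Z/(-7 + Z))
(510 - 6)/(Q - 382) + 1360*H(16) = (510 - 6)/(-234 - 382) + 1360*(4*16/(-7 + 16)) = 504/(-616) + 1360*(4*16/9) = 504*(-1/616) + 1360*(4*16*(⅑)) = -9/11 + 1360*(64/9) = -9/11 + 87040/9 = 957359/99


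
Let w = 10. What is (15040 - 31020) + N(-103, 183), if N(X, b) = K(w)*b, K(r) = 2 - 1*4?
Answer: -16346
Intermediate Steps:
K(r) = -2 (K(r) = 2 - 4 = -2)
N(X, b) = -2*b
(15040 - 31020) + N(-103, 183) = (15040 - 31020) - 2*183 = -15980 - 366 = -16346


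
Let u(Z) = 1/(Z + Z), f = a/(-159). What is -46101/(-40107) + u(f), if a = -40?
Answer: 3355031/1069520 ≈ 3.1370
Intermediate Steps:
f = 40/159 (f = -40/(-159) = -40*(-1/159) = 40/159 ≈ 0.25157)
u(Z) = 1/(2*Z)
-46101/(-40107) + u(f) = -46101/(-40107) + 1/(2*(40/159)) = -46101*(-1/40107) + (½)*(159/40) = 15367/13369 + 159/80 = 3355031/1069520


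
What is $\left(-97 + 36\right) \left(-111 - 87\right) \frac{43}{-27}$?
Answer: $- \frac{57706}{3} \approx -19235.0$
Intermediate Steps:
$\left(-97 + 36\right) \left(-111 - 87\right) \frac{43}{-27} = \left(-61\right) \left(-198\right) 43 \left(- \frac{1}{27}\right) = 12078 \left(- \frac{43}{27}\right) = - \frac{57706}{3}$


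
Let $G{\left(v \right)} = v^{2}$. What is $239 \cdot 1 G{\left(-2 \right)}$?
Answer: $956$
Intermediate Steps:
$239 \cdot 1 G{\left(-2 \right)} = 239 \cdot 1 \left(-2\right)^{2} = 239 \cdot 4 = 956$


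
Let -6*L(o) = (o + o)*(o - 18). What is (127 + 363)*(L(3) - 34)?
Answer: -9310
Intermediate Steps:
L(o) = -o*(-18 + o)/3 (L(o) = -(o + o)*(o - 18)/6 = -2*o*(-18 + o)/6 = -o*(-18 + o)/3)
(127 + 363)*(L(3) - 34) = (127 + 363)*((1/3)*3*(18 - 1*3) - 34) = 490*((1/3)*3*(18 - 3) - 34) = 490*((1/3)*3*15 - 34) = 490*(15 - 34) = 490*(-19) = -9310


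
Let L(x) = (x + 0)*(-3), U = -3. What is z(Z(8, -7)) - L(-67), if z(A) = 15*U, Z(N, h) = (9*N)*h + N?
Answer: -246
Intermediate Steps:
L(x) = -3*x (L(x) = x*(-3) = -3*x)
Z(N, h) = N + 9*N*h (Z(N, h) = 9*N*h + N = N + 9*N*h)
z(A) = -45 (z(A) = 15*(-3) = -45)
z(Z(8, -7)) - L(-67) = -45 - (-3)*(-67) = -45 - 1*201 = -45 - 201 = -246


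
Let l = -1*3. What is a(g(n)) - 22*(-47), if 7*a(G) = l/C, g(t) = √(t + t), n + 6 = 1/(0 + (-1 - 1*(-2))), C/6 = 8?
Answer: 115807/112 ≈ 1034.0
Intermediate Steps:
l = -3
C = 48 (C = 6*8 = 48)
n = -5 (n = -6 + 1/(0 + (-1 - 1*(-2))) = -6 + 1/(0 + (-1 + 2)) = -6 + 1/(0 + 1) = -6 + 1/1 = -6 + 1 = -5)
g(t) = √2*√t (g(t) = √(2*t) = √2*√t)
a(G) = -1/112 (a(G) = (-3/48)/7 = (-3*1/48)/7 = (⅐)*(-1/16) = -1/112)
a(g(n)) - 22*(-47) = -1/112 - 22*(-47) = -1/112 + 1034 = 115807/112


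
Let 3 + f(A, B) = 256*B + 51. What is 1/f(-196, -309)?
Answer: -1/79056 ≈ -1.2649e-5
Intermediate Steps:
f(A, B) = 48 + 256*B (f(A, B) = -3 + (256*B + 51) = -3 + (51 + 256*B) = 48 + 256*B)
1/f(-196, -309) = 1/(48 + 256*(-309)) = 1/(48 - 79104) = 1/(-79056) = -1/79056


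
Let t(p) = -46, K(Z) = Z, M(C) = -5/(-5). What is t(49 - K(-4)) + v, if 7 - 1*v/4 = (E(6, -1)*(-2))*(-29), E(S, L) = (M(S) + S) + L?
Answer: -1410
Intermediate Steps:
M(C) = 1 (M(C) = -5*(-⅕) = 1)
E(S, L) = 1 + L + S (E(S, L) = (1 + S) + L = 1 + L + S)
v = -1364 (v = 28 - 4*(1 - 1 + 6)*(-2)*(-29) = 28 - 4*6*(-2)*(-29) = 28 - (-48)*(-29) = 28 - 4*348 = 28 - 1392 = -1364)
t(49 - K(-4)) + v = -46 - 1364 = -1410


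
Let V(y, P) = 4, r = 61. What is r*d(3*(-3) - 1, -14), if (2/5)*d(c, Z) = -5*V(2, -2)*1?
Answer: -3050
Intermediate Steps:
d(c, Z) = -50 (d(c, Z) = 5*(-5*4*1)/2 = 5*(-20*1)/2 = (5/2)*(-20) = -50)
r*d(3*(-3) - 1, -14) = 61*(-50) = -3050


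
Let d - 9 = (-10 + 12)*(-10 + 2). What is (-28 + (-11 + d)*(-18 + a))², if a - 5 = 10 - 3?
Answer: 6400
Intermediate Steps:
d = -7 (d = 9 + (-10 + 12)*(-10 + 2) = 9 + 2*(-8) = 9 - 16 = -7)
a = 12 (a = 5 + (10 - 3) = 5 + 7 = 12)
(-28 + (-11 + d)*(-18 + a))² = (-28 + (-11 - 7)*(-18 + 12))² = (-28 - 18*(-6))² = (-28 + 108)² = 80² = 6400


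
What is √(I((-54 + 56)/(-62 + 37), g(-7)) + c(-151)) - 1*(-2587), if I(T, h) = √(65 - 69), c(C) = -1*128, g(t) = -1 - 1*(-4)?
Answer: 2587 + √(-128 + 2*I) ≈ 2587.1 + 11.314*I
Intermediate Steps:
g(t) = 3 (g(t) = -1 + 4 = 3)
c(C) = -128
I(T, h) = 2*I (I(T, h) = √(-4) = 2*I)
√(I((-54 + 56)/(-62 + 37), g(-7)) + c(-151)) - 1*(-2587) = √(2*I - 128) - 1*(-2587) = √(-128 + 2*I) + 2587 = 2587 + √(-128 + 2*I)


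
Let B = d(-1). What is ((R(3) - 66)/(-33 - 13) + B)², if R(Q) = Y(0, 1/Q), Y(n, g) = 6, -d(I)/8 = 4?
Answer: 498436/529 ≈ 942.22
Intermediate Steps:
d(I) = -32 (d(I) = -8*4 = -32)
R(Q) = 6
B = -32
((R(3) - 66)/(-33 - 13) + B)² = ((6 - 66)/(-33 - 13) - 32)² = (-60/(-46) - 32)² = (-60*(-1/46) - 32)² = (30/23 - 32)² = (-706/23)² = 498436/529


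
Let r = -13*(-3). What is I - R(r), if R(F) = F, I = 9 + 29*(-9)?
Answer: -291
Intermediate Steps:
r = 39
I = -252 (I = 9 - 261 = -252)
I - R(r) = -252 - 1*39 = -252 - 39 = -291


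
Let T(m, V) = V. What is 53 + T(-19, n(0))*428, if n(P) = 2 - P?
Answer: 909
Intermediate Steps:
53 + T(-19, n(0))*428 = 53 + (2 - 1*0)*428 = 53 + (2 + 0)*428 = 53 + 2*428 = 53 + 856 = 909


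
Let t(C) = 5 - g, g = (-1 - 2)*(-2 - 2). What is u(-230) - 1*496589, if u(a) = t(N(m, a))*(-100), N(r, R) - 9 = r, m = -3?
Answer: -495889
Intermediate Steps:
g = 12 (g = -3*(-4) = 12)
N(r, R) = 9 + r
t(C) = -7 (t(C) = 5 - 1*12 = 5 - 12 = -7)
u(a) = 700 (u(a) = -7*(-100) = 700)
u(-230) - 1*496589 = 700 - 1*496589 = 700 - 496589 = -495889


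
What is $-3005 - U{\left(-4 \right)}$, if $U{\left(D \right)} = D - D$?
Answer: $-3005$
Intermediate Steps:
$U{\left(D \right)} = 0$
$-3005 - U{\left(-4 \right)} = -3005 - 0 = -3005 + 0 = -3005$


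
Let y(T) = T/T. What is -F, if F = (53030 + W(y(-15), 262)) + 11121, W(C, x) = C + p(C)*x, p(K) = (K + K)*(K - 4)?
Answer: -62580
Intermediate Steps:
p(K) = 2*K*(-4 + K) (p(K) = (2*K)*(-4 + K) = 2*K*(-4 + K))
y(T) = 1
W(C, x) = C + 2*C*x*(-4 + C) (W(C, x) = C + (2*C*(-4 + C))*x = C + 2*C*x*(-4 + C))
F = 62580 (F = (53030 + 1*(1 + 2*262*(-4 + 1))) + 11121 = (53030 + 1*(1 + 2*262*(-3))) + 11121 = (53030 + 1*(1 - 1572)) + 11121 = (53030 + 1*(-1571)) + 11121 = (53030 - 1571) + 11121 = 51459 + 11121 = 62580)
-F = -1*62580 = -62580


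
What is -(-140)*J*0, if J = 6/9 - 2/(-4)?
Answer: 0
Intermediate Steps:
J = 7/6 (J = 6*(1/9) - 2*(-1/4) = 2/3 + 1/2 = 7/6 ≈ 1.1667)
-(-140)*J*0 = -(-140)*(7/6)*0 = -(-140)*0 = -140*0 = 0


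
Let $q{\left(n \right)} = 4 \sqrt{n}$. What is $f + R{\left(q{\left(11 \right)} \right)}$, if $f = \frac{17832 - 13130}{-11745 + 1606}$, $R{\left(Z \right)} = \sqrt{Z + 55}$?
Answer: $- \frac{4702}{10139} + \sqrt{55 + 4 \sqrt{11}} \approx 7.7986$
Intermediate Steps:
$R{\left(Z \right)} = \sqrt{55 + Z}$
$f = - \frac{4702}{10139}$ ($f = \frac{4702}{-10139} = 4702 \left(- \frac{1}{10139}\right) = - \frac{4702}{10139} \approx -0.46375$)
$f + R{\left(q{\left(11 \right)} \right)} = - \frac{4702}{10139} + \sqrt{55 + 4 \sqrt{11}}$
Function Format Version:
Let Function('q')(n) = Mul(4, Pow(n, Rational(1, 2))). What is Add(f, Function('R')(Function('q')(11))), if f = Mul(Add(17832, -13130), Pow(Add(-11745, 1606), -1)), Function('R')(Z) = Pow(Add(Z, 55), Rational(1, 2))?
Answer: Add(Rational(-4702, 10139), Pow(Add(55, Mul(4, Pow(11, Rational(1, 2)))), Rational(1, 2))) ≈ 7.7986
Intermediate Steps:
Function('R')(Z) = Pow(Add(55, Z), Rational(1, 2))
f = Rational(-4702, 10139) (f = Mul(4702, Pow(-10139, -1)) = Mul(4702, Rational(-1, 10139)) = Rational(-4702, 10139) ≈ -0.46375)
Add(f, Function('R')(Function('q')(11))) = Add(Rational(-4702, 10139), Pow(Add(55, Mul(4, Pow(11, Rational(1, 2)))), Rational(1, 2)))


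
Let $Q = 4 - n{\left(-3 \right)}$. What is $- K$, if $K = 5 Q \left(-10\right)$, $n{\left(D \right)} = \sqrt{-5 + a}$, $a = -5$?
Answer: $200 - 50 i \sqrt{10} \approx 200.0 - 158.11 i$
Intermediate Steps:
$n{\left(D \right)} = i \sqrt{10}$ ($n{\left(D \right)} = \sqrt{-5 - 5} = \sqrt{-10} = i \sqrt{10}$)
$Q = 4 - i \sqrt{10} \approx 4.0 - 3.1623 i$
$K = -200 + 50 i \sqrt{10}$ ($K = 5 \left(4 - i \sqrt{10}\right) \left(-10\right) = \left(20 - 5 i \sqrt{10}\right) \left(-10\right) = -200 + 50 i \sqrt{10} \approx -200.0 + 158.11 i$)
$- K = - (-200 + 50 i \sqrt{10}) = 200 - 50 i \sqrt{10}$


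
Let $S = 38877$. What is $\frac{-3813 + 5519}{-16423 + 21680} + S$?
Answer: $\frac{204378095}{5257} \approx 38877.0$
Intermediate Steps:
$\frac{-3813 + 5519}{-16423 + 21680} + S = \frac{-3813 + 5519}{-16423 + 21680} + 38877 = \frac{1706}{5257} + 38877 = \frac{204378095}{5257}$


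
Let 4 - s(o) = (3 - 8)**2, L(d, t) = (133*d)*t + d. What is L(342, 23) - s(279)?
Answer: 1046541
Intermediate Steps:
L(d, t) = d + 133*d*t (L(d, t) = 133*d*t + d = d + 133*d*t)
s(o) = -21 (s(o) = 4 - (3 - 8)**2 = 4 - 1*(-5)**2 = 4 - 1*25 = 4 - 25 = -21)
L(342, 23) - s(279) = 342*(1 + 133*23) - 1*(-21) = 342*(1 + 3059) + 21 = 342*3060 + 21 = 1046520 + 21 = 1046541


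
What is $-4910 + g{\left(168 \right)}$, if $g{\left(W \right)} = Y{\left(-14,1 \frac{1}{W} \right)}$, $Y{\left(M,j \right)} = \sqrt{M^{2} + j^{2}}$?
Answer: $-4910 + \frac{\sqrt{5531905}}{168} \approx -4896.0$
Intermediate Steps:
$g{\left(W \right)} = \sqrt{196 + \frac{1}{W^{2}}}$ ($g{\left(W \right)} = \sqrt{\left(-14\right)^{2} + \left(1 \frac{1}{W}\right)^{2}} = \sqrt{196 + \left(\frac{1}{W}\right)^{2}} = \sqrt{196 + \frac{1}{W^{2}}}$)
$-4910 + g{\left(168 \right)} = -4910 + \sqrt{196 + \frac{1}{28224}} = -4910 + \sqrt{\frac{5531905}{28224}} = -4910 + \frac{\sqrt{5531905}}{168}$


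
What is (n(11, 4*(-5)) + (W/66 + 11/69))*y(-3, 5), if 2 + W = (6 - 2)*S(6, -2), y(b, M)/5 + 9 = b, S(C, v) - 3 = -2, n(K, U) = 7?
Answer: -109140/253 ≈ -431.38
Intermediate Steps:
S(C, v) = 1 (S(C, v) = 3 - 2 = 1)
y(b, M) = -45 + 5*b
W = 2 (W = -2 + (6 - 2)*1 = -2 + 4*1 = -2 + 4 = 2)
(n(11, 4*(-5)) + (W/66 + 11/69))*y(-3, 5) = (7 + (2/66 + 11/69))*(-45 + 5*(-3)) = (7 + (2*(1/66) + 11*(1/69)))*(-45 - 15) = (7 + (1/33 + 11/69))*(-60) = (7 + 48/253)*(-60) = (1819/253)*(-60) = -109140/253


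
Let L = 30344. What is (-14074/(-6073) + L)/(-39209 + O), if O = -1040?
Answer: -16753926/22221107 ≈ -0.75396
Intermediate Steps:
(-14074/(-6073) + L)/(-39209 + O) = (-14074/(-6073) + 30344)/(-39209 - 1040) = (-14074*(-1/6073) + 30344)/(-40249) = (14074/6073 + 30344)*(-1/40249) = (184293186/6073)*(-1/40249) = -16753926/22221107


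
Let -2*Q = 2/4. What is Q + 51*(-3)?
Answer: -613/4 ≈ -153.25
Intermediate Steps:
Q = -¼ (Q = -1/4 = -½*½ = -¼ ≈ -0.25000)
Q + 51*(-3) = -¼ + 51*(-3) = -¼ - 153 = -613/4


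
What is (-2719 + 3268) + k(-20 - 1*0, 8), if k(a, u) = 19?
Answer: 568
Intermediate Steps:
(-2719 + 3268) + k(-20 - 1*0, 8) = (-2719 + 3268) + 19 = 549 + 19 = 568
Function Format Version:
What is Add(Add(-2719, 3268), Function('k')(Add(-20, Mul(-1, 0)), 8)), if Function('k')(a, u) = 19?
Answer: 568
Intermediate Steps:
Add(Add(-2719, 3268), Function('k')(Add(-20, Mul(-1, 0)), 8)) = Add(Add(-2719, 3268), 19) = Add(549, 19) = 568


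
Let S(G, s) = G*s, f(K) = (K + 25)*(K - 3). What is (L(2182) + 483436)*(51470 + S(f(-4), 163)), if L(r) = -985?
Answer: 13271744559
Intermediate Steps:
f(K) = (-3 + K)*(25 + K) (f(K) = (25 + K)*(-3 + K) = (-3 + K)*(25 + K))
(L(2182) + 483436)*(51470 + S(f(-4), 163)) = (-985 + 483436)*(51470 + (-75 + (-4)**2 + 22*(-4))*163) = 482451*(51470 + (-75 + 16 - 88)*163) = 482451*(51470 - 147*163) = 482451*(51470 - 23961) = 482451*27509 = 13271744559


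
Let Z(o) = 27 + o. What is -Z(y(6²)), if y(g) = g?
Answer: -63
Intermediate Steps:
-Z(y(6²)) = -(27 + 6²) = -(27 + 36) = -1*63 = -63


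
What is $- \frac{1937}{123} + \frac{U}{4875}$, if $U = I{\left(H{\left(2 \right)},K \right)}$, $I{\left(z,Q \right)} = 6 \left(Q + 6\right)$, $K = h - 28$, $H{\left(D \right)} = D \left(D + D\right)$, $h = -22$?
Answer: $- \frac{3158449}{199875} \approx -15.802$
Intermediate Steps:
$H{\left(D \right)} = 2 D^{2}$ ($H{\left(D \right)} = D 2 D = 2 D^{2}$)
$K = -50$ ($K = -22 - 28 = -50$)
$I{\left(z,Q \right)} = 36 + 6 Q$ ($I{\left(z,Q \right)} = 6 \left(6 + Q\right) = 36 + 6 Q$)
$U = -264$ ($U = 36 + 6 \left(-50\right) = 36 - 300 = -264$)
$- \frac{1937}{123} + \frac{U}{4875} = - \frac{1937}{123} - \frac{264}{4875} = \left(-1937\right) \frac{1}{123} - \frac{88}{1625} = - \frac{1937}{123} - \frac{88}{1625} = - \frac{3158449}{199875}$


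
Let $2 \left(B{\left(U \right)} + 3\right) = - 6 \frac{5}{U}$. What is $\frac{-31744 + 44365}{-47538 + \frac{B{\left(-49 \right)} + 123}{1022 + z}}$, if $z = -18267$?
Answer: $- \frac{710987207}{2677990239} \approx -0.26549$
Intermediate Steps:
$B{\left(U \right)} = -3 - \frac{15}{U}$ ($B{\left(U \right)} = -3 + \frac{\left(-6\right) \frac{5}{U}}{2} = -3 + \frac{\left(-30\right) \frac{1}{U}}{2} = -3 - \frac{15}{U}$)
$\frac{-31744 + 44365}{-47538 + \frac{B{\left(-49 \right)} + 123}{1022 + z}} = \frac{-31744 + 44365}{-47538 + \frac{\left(-3 - \frac{15}{-49}\right) + 123}{1022 - 18267}} = \frac{12621}{-47538 + \frac{\left(-3 - - \frac{15}{49}\right) + 123}{-17245}} = \frac{12621}{-47538 + \left(\left(-3 + \frac{15}{49}\right) + 123\right) \left(- \frac{1}{17245}\right)} = \frac{12621}{-47538 + \left(- \frac{132}{49} + 123\right) \left(- \frac{1}{17245}\right)} = \frac{12621}{-47538 + \frac{5895}{49} \left(- \frac{1}{17245}\right)} = \frac{12621}{-47538 - \frac{1179}{169001}} = \frac{12621}{- \frac{8033970717}{169001}} = 12621 \left(- \frac{169001}{8033970717}\right) = - \frac{710987207}{2677990239}$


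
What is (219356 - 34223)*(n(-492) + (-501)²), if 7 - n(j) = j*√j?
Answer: 46469864064 + 182170872*I*√123 ≈ 4.647e+10 + 2.0204e+9*I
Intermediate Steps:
n(j) = 7 - j^(3/2) (n(j) = 7 - j*√j = 7 - j^(3/2))
(219356 - 34223)*(n(-492) + (-501)²) = (219356 - 34223)*((7 - (-492)^(3/2)) + (-501)²) = 185133*((7 - (-984)*I*√123) + 251001) = 185133*((7 + 984*I*√123) + 251001) = 185133*(251008 + 984*I*√123) = 46469864064 + 182170872*I*√123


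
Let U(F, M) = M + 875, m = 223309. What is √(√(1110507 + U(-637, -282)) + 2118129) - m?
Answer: -223309 + √(2118129 + 10*√11111) ≈ -2.2185e+5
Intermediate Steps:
U(F, M) = 875 + M
√(√(1110507 + U(-637, -282)) + 2118129) - m = √(√(1110507 + (875 - 282)) + 2118129) - 1*223309 = √(√(1110507 + 593) + 2118129) - 223309 = √(√1111100 + 2118129) - 223309 = √(10*√11111 + 2118129) - 223309 = √(2118129 + 10*√11111) - 223309 = -223309 + √(2118129 + 10*√11111)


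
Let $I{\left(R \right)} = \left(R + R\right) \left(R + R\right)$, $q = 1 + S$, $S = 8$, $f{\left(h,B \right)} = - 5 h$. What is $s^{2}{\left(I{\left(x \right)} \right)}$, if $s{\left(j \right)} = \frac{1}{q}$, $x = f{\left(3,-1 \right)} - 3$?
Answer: $\frac{1}{81} \approx 0.012346$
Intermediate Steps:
$x = -18$ ($x = \left(-5\right) 3 - 3 = -15 - 3 = -18$)
$q = 9$ ($q = 1 + 8 = 9$)
$I{\left(R \right)} = 4 R^{2}$ ($I{\left(R \right)} = 2 R 2 R = 4 R^{2}$)
$s{\left(j \right)} = \frac{1}{9}$
$s^{2}{\left(I{\left(x \right)} \right)} = \left(\frac{1}{9}\right)^{2} = \frac{1}{81}$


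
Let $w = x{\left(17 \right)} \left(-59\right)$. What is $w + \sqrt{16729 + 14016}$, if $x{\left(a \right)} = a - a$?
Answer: $\sqrt{30745} \approx 175.34$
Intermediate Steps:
$x{\left(a \right)} = 0$
$w = 0$ ($w = 0 \left(-59\right) = 0$)
$w + \sqrt{16729 + 14016} = 0 + \sqrt{16729 + 14016} = 0 + \sqrt{30745} = \sqrt{30745}$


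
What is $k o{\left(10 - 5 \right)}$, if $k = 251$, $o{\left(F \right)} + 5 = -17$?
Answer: $-5522$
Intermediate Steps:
$o{\left(F \right)} = -22$ ($o{\left(F \right)} = -5 - 17 = -22$)
$k o{\left(10 - 5 \right)} = 251 \left(-22\right) = -5522$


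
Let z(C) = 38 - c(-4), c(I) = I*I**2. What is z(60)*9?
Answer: 918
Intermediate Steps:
c(I) = I**3
z(C) = 102 (z(C) = 38 - 1*(-4)**3 = 38 - 1*(-64) = 38 + 64 = 102)
z(60)*9 = 102*9 = 918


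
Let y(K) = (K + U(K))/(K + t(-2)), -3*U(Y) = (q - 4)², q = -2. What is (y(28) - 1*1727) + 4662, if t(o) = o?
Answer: 38163/13 ≈ 2935.6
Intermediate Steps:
U(Y) = -12 (U(Y) = -(-2 - 4)²/3 = -⅓*(-6)² = -⅓*36 = -12)
y(K) = (-12 + K)/(-2 + K) (y(K) = (K - 12)/(K - 2) = (-12 + K)/(-2 + K))
(y(28) - 1*1727) + 4662 = ((-12 + 28)/(-2 + 28) - 1*1727) + 4662 = (16/26 - 1727) + 4662 = ((1/26)*16 - 1727) + 4662 = (8/13 - 1727) + 4662 = -22443/13 + 4662 = 38163/13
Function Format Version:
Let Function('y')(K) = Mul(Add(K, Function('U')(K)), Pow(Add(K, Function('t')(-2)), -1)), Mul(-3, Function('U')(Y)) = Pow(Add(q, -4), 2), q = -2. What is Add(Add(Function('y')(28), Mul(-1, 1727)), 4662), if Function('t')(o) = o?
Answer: Rational(38163, 13) ≈ 2935.6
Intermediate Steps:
Function('U')(Y) = -12 (Function('U')(Y) = Mul(Rational(-1, 3), Pow(Add(-2, -4), 2)) = Mul(Rational(-1, 3), Pow(-6, 2)) = Mul(Rational(-1, 3), 36) = -12)
Function('y')(K) = Mul(Pow(Add(-2, K), -1), Add(-12, K)) (Function('y')(K) = Mul(Add(K, -12), Pow(Add(K, -2), -1)) = Mul(Add(-12, K), Pow(Add(-2, K), -1)) = Mul(Pow(Add(-2, K), -1), Add(-12, K)))
Add(Add(Function('y')(28), Mul(-1, 1727)), 4662) = Add(Add(Mul(Pow(Add(-2, 28), -1), Add(-12, 28)), Mul(-1, 1727)), 4662) = Add(Add(Mul(Pow(26, -1), 16), -1727), 4662) = Add(Add(Mul(Rational(1, 26), 16), -1727), 4662) = Add(Add(Rational(8, 13), -1727), 4662) = Add(Rational(-22443, 13), 4662) = Rational(38163, 13)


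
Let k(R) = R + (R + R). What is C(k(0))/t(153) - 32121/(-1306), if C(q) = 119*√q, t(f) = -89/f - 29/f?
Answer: 32121/1306 ≈ 24.595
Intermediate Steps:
k(R) = 3*R (k(R) = R + 2*R = 3*R)
t(f) = -118/f
C(k(0))/t(153) - 32121/(-1306) = (119*√(3*0))/((-118/153)) - 32121/(-1306) = (119*√0)/((-118*1/153)) - 32121*(-1/1306) = (119*0)/(-118/153) + 32121/1306 = 0*(-153/118) + 32121/1306 = 0 + 32121/1306 = 32121/1306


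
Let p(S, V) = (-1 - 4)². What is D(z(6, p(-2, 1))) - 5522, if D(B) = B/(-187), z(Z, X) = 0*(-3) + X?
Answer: -1032639/187 ≈ -5522.1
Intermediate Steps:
p(S, V) = 25 (p(S, V) = (-5)² = 25)
z(Z, X) = X (z(Z, X) = 0 + X = X)
D(B) = -B/187 (D(B) = B*(-1/187) = -B/187)
D(z(6, p(-2, 1))) - 5522 = -1/187*25 - 5522 = -25/187 - 5522 = -1032639/187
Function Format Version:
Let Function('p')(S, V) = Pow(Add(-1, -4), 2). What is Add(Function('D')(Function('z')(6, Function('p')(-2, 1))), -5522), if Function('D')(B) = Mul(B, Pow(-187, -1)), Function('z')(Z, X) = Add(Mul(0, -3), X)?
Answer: Rational(-1032639, 187) ≈ -5522.1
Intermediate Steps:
Function('p')(S, V) = 25 (Function('p')(S, V) = Pow(-5, 2) = 25)
Function('z')(Z, X) = X (Function('z')(Z, X) = Add(0, X) = X)
Function('D')(B) = Mul(Rational(-1, 187), B) (Function('D')(B) = Mul(B, Rational(-1, 187)) = Mul(Rational(-1, 187), B))
Add(Function('D')(Function('z')(6, Function('p')(-2, 1))), -5522) = Add(Mul(Rational(-1, 187), 25), -5522) = Add(Rational(-25, 187), -5522) = Rational(-1032639, 187)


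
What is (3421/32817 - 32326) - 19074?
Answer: -1686790379/32817 ≈ -51400.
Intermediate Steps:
(3421/32817 - 32326) - 19074 = -1060838921/32817 - 19074 = -1686790379/32817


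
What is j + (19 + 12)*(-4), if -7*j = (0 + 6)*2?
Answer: -880/7 ≈ -125.71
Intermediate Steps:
j = -12/7 (j = -(0 + 6)*2/7 = -6*2/7 = -⅐*12 = -12/7 ≈ -1.7143)
j + (19 + 12)*(-4) = -12/7 + (19 + 12)*(-4) = -12/7 + 31*(-4) = -12/7 - 124 = -880/7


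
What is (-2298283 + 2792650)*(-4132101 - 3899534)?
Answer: -3970575300045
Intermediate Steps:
(-2298283 + 2792650)*(-4132101 - 3899534) = 494367*(-8031635) = -3970575300045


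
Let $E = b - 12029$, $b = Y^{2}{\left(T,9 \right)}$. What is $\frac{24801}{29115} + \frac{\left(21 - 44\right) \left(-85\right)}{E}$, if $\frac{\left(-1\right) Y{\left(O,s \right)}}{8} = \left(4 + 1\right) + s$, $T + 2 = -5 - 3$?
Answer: $\frac{4646156}{999615} \approx 4.6479$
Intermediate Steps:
$T = -10$ ($T = -2 - 8 = -10$)
$Y{\left(O,s \right)} = -40 - 8 s$ ($Y{\left(O,s \right)} = - 8 \left(\left(4 + 1\right) + s\right) = - 8 \left(5 + s\right) = -40 - 8 s$)
$b = 12544$ ($b = \left(-40 - 72\right)^{2} = \left(-112\right)^{2} = 12544$)
$E = 515$ ($E = 12544 - 12029 = 515$)
$\frac{24801}{29115} + \frac{\left(21 - 44\right) \left(-85\right)}{E} = \frac{24801}{29115} + \frac{\left(21 - 44\right) \left(-85\right)}{515} = 24801 \cdot \frac{1}{29115} + \left(-23\right) \left(-85\right) \frac{1}{515} = \frac{8267}{9705} + 1955 \cdot \frac{1}{515} = \frac{8267}{9705} + \frac{391}{103} = \frac{4646156}{999615}$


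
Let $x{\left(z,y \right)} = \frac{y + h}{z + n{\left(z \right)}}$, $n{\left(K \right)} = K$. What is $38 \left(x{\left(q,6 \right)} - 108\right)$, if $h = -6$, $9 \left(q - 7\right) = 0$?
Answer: $-4104$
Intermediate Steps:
$q = 7$ ($q = 7 + \frac{1}{9} \cdot 0 = 7 + 0 = 7$)
$x{\left(z,y \right)} = \frac{-6 + y}{2 z}$ ($x{\left(z,y \right)} = \frac{y - 6}{z + z} = \frac{-6 + y}{2 z}$)
$38 \left(x{\left(q,6 \right)} - 108\right) = 38 \left(\frac{-6 + 6}{2 \cdot 7} - 108\right) = 38 \left(\frac{1}{2} \cdot \frac{1}{7} \cdot 0 - 108\right) = 38 \left(0 - 108\right) = 38 \left(-108\right) = -4104$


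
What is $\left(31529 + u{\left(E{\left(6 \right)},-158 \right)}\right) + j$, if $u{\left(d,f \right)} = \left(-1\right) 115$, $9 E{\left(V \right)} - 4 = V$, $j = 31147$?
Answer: $62561$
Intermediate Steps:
$E{\left(V \right)} = \frac{4}{9} + \frac{V}{9}$
$u{\left(d,f \right)} = -115$
$\left(31529 + u{\left(E{\left(6 \right)},-158 \right)}\right) + j = \left(31529 - 115\right) + 31147 = 31414 + 31147 = 62561$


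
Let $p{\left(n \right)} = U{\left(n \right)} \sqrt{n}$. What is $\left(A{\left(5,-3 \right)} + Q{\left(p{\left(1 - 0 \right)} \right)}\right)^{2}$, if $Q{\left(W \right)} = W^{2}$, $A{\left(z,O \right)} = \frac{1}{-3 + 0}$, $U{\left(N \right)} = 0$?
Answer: $\frac{1}{9} \approx 0.11111$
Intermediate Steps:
$p{\left(n \right)} = 0$ ($p{\left(n \right)} = 0 \sqrt{n} = 0$)
$A{\left(z,O \right)} = - \frac{1}{3}$ ($A{\left(z,O \right)} = \frac{1}{-3} = - \frac{1}{3}$)
$\left(A{\left(5,-3 \right)} + Q{\left(p{\left(1 - 0 \right)} \right)}\right)^{2} = \left(- \frac{1}{3} + 0^{2}\right)^{2} = \left(- \frac{1}{3} + 0\right)^{2} = \left(- \frac{1}{3}\right)^{2} = \frac{1}{9}$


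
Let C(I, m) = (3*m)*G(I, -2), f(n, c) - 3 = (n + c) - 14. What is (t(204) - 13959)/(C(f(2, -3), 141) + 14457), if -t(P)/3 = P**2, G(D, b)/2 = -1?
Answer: -46269/4537 ≈ -10.198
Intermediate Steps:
f(n, c) = -11 + c + n (f(n, c) = 3 + ((n + c) - 14) = 3 + ((c + n) - 14) = 3 + (-14 + c + n) = -11 + c + n)
G(D, b) = -2 (G(D, b) = 2*(-1) = -2)
t(P) = -3*P**2
C(I, m) = -6*m (C(I, m) = (3*m)*(-2) = -6*m)
(t(204) - 13959)/(C(f(2, -3), 141) + 14457) = (-3*204**2 - 13959)/(-6*141 + 14457) = (-3*41616 - 13959)/(-846 + 14457) = (-124848 - 13959)/13611 = -138807*1/13611 = -46269/4537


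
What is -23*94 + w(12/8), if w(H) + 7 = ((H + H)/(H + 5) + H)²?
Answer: -1463643/676 ≈ -2165.2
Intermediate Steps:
w(H) = -7 + (H + 2*H/(5 + H))² (w(H) = -7 + ((H + H)/(H + 5) + H)² = -7 + ((2*H)/(5 + H) + H)² = -7 + (2*H/(5 + H) + H)² = -7 + (H + 2*H/(5 + H))²)
-23*94 + w(12/8) = -23*94 + (-7 + (12/8)²*(7 + 12/8)²/(5 + 12/8)²) = -2162 + (-7 + (12*(⅛))²*(7 + 12*(⅛))²/(5 + 12*(⅛))²) = -2162 + (-7 + (3/2)²*(7 + 3/2)²/(5 + 3/2)²) = -2162 + (-7 + 9*(17/2)²/(4*(13/2)²)) = -2162 + (-7 + (9/4)*(4/169)*(289/4)) = -2162 + (-7 + 2601/676) = -2162 - 2131/676 = -1463643/676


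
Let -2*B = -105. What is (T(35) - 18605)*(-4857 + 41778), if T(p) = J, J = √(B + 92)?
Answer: -686915205 + 627657*√2/2 ≈ -6.8647e+8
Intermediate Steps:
B = 105/2 (B = -½*(-105) = 105/2 ≈ 52.500)
J = 17*√2/2 (J = √(105/2 + 92) = √(289/2) = 17*√2/2 ≈ 12.021)
T(p) = 17*√2/2
(T(35) - 18605)*(-4857 + 41778) = (17*√2/2 - 18605)*(-4857 + 41778) = (-18605 + 17*√2/2)*36921 = -686915205 + 627657*√2/2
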